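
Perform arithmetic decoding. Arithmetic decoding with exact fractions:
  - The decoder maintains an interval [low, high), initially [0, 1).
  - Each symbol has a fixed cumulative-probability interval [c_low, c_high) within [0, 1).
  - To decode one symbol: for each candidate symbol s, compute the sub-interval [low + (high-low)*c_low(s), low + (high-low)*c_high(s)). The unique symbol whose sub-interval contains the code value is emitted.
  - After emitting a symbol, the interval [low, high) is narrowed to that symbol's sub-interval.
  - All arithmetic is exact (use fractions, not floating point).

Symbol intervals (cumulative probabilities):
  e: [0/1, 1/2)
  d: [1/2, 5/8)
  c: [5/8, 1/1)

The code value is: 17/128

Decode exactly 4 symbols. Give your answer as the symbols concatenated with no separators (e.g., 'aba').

Step 1: interval [0/1, 1/1), width = 1/1 - 0/1 = 1/1
  'e': [0/1 + 1/1*0/1, 0/1 + 1/1*1/2) = [0/1, 1/2) <- contains code 17/128
  'd': [0/1 + 1/1*1/2, 0/1 + 1/1*5/8) = [1/2, 5/8)
  'c': [0/1 + 1/1*5/8, 0/1 + 1/1*1/1) = [5/8, 1/1)
  emit 'e', narrow to [0/1, 1/2)
Step 2: interval [0/1, 1/2), width = 1/2 - 0/1 = 1/2
  'e': [0/1 + 1/2*0/1, 0/1 + 1/2*1/2) = [0/1, 1/4) <- contains code 17/128
  'd': [0/1 + 1/2*1/2, 0/1 + 1/2*5/8) = [1/4, 5/16)
  'c': [0/1 + 1/2*5/8, 0/1 + 1/2*1/1) = [5/16, 1/2)
  emit 'e', narrow to [0/1, 1/4)
Step 3: interval [0/1, 1/4), width = 1/4 - 0/1 = 1/4
  'e': [0/1 + 1/4*0/1, 0/1 + 1/4*1/2) = [0/1, 1/8)
  'd': [0/1 + 1/4*1/2, 0/1 + 1/4*5/8) = [1/8, 5/32) <- contains code 17/128
  'c': [0/1 + 1/4*5/8, 0/1 + 1/4*1/1) = [5/32, 1/4)
  emit 'd', narrow to [1/8, 5/32)
Step 4: interval [1/8, 5/32), width = 5/32 - 1/8 = 1/32
  'e': [1/8 + 1/32*0/1, 1/8 + 1/32*1/2) = [1/8, 9/64) <- contains code 17/128
  'd': [1/8 + 1/32*1/2, 1/8 + 1/32*5/8) = [9/64, 37/256)
  'c': [1/8 + 1/32*5/8, 1/8 + 1/32*1/1) = [37/256, 5/32)
  emit 'e', narrow to [1/8, 9/64)

Answer: eede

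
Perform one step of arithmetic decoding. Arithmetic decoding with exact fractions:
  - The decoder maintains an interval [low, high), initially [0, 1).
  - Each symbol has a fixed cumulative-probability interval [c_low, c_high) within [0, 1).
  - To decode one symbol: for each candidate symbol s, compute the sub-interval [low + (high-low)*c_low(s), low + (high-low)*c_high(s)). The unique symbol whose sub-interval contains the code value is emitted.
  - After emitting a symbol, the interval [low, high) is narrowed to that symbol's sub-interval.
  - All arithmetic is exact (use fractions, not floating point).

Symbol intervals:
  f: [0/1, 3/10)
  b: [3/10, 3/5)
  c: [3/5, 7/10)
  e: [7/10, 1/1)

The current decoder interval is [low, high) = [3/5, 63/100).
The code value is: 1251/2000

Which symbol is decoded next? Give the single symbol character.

Interval width = high − low = 63/100 − 3/5 = 3/100
Scaled code = (code − low) / width = (1251/2000 − 3/5) / 3/100 = 17/20
  f: [0/1, 3/10) 
  b: [3/10, 3/5) 
  c: [3/5, 7/10) 
  e: [7/10, 1/1) ← scaled code falls here ✓

Answer: e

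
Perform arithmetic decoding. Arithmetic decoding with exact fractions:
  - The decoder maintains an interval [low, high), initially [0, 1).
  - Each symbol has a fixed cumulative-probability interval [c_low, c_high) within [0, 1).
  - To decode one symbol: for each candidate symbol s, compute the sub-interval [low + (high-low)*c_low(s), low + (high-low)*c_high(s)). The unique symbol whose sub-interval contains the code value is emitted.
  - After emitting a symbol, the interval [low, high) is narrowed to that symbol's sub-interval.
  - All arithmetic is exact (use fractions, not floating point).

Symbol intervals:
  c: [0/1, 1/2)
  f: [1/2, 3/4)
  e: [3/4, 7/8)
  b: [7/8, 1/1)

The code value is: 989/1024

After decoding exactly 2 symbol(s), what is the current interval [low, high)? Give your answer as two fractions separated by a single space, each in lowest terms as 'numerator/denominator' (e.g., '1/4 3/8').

Step 1: interval [0/1, 1/1), width = 1/1 - 0/1 = 1/1
  'c': [0/1 + 1/1*0/1, 0/1 + 1/1*1/2) = [0/1, 1/2)
  'f': [0/1 + 1/1*1/2, 0/1 + 1/1*3/4) = [1/2, 3/4)
  'e': [0/1 + 1/1*3/4, 0/1 + 1/1*7/8) = [3/4, 7/8)
  'b': [0/1 + 1/1*7/8, 0/1 + 1/1*1/1) = [7/8, 1/1) <- contains code 989/1024
  emit 'b', narrow to [7/8, 1/1)
Step 2: interval [7/8, 1/1), width = 1/1 - 7/8 = 1/8
  'c': [7/8 + 1/8*0/1, 7/8 + 1/8*1/2) = [7/8, 15/16)
  'f': [7/8 + 1/8*1/2, 7/8 + 1/8*3/4) = [15/16, 31/32) <- contains code 989/1024
  'e': [7/8 + 1/8*3/4, 7/8 + 1/8*7/8) = [31/32, 63/64)
  'b': [7/8 + 1/8*7/8, 7/8 + 1/8*1/1) = [63/64, 1/1)
  emit 'f', narrow to [15/16, 31/32)

Answer: 15/16 31/32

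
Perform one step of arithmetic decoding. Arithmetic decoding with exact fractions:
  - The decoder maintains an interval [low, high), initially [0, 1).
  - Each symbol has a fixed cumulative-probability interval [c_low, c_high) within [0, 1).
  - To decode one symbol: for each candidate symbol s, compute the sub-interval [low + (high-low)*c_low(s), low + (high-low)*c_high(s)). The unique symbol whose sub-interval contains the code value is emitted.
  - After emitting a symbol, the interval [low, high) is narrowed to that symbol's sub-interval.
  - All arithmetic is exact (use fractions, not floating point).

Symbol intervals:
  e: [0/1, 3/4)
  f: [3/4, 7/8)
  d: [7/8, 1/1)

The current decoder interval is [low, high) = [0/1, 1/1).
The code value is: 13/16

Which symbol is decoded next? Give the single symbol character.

Interval width = high − low = 1/1 − 0/1 = 1/1
Scaled code = (code − low) / width = (13/16 − 0/1) / 1/1 = 13/16
  e: [0/1, 3/4) 
  f: [3/4, 7/8) ← scaled code falls here ✓
  d: [7/8, 1/1) 

Answer: f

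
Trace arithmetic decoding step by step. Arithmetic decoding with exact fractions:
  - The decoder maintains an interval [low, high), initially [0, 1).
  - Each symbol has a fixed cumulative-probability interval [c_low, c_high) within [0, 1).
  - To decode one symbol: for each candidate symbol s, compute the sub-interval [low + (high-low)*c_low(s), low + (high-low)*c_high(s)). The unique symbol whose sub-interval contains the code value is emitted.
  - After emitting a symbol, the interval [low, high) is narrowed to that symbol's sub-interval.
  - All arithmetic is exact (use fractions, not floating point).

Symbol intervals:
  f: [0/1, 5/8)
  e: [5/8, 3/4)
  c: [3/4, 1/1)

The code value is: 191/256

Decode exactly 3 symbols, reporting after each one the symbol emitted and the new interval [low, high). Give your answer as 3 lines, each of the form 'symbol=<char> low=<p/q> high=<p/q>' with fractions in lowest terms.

Step 1: interval [0/1, 1/1), width = 1/1 - 0/1 = 1/1
  'f': [0/1 + 1/1*0/1, 0/1 + 1/1*5/8) = [0/1, 5/8)
  'e': [0/1 + 1/1*5/8, 0/1 + 1/1*3/4) = [5/8, 3/4) <- contains code 191/256
  'c': [0/1 + 1/1*3/4, 0/1 + 1/1*1/1) = [3/4, 1/1)
  emit 'e', narrow to [5/8, 3/4)
Step 2: interval [5/8, 3/4), width = 3/4 - 5/8 = 1/8
  'f': [5/8 + 1/8*0/1, 5/8 + 1/8*5/8) = [5/8, 45/64)
  'e': [5/8 + 1/8*5/8, 5/8 + 1/8*3/4) = [45/64, 23/32)
  'c': [5/8 + 1/8*3/4, 5/8 + 1/8*1/1) = [23/32, 3/4) <- contains code 191/256
  emit 'c', narrow to [23/32, 3/4)
Step 3: interval [23/32, 3/4), width = 3/4 - 23/32 = 1/32
  'f': [23/32 + 1/32*0/1, 23/32 + 1/32*5/8) = [23/32, 189/256)
  'e': [23/32 + 1/32*5/8, 23/32 + 1/32*3/4) = [189/256, 95/128)
  'c': [23/32 + 1/32*3/4, 23/32 + 1/32*1/1) = [95/128, 3/4) <- contains code 191/256
  emit 'c', narrow to [95/128, 3/4)

Answer: symbol=e low=5/8 high=3/4
symbol=c low=23/32 high=3/4
symbol=c low=95/128 high=3/4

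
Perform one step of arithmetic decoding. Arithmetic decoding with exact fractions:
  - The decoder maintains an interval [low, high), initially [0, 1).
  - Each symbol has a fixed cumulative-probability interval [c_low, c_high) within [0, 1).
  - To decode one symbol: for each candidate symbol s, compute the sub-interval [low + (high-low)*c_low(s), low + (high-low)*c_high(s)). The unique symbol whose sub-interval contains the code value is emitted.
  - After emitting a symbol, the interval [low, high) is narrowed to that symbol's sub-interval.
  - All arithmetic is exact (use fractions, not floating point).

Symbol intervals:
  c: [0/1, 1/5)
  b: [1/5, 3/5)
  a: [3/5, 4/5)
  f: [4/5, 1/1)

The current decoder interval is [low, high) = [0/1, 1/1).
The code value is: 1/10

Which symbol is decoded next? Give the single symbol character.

Answer: c

Derivation:
Interval width = high − low = 1/1 − 0/1 = 1/1
Scaled code = (code − low) / width = (1/10 − 0/1) / 1/1 = 1/10
  c: [0/1, 1/5) ← scaled code falls here ✓
  b: [1/5, 3/5) 
  a: [3/5, 4/5) 
  f: [4/5, 1/1) 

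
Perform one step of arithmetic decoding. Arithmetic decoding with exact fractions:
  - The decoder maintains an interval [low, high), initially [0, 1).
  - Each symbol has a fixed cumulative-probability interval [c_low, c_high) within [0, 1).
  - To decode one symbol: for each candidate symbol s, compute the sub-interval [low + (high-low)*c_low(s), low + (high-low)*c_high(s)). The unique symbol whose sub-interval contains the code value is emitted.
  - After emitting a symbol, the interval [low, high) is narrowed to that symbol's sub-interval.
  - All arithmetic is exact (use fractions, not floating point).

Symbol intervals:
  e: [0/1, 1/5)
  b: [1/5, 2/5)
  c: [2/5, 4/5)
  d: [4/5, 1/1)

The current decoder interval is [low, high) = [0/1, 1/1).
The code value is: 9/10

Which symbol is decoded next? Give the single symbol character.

Answer: d

Derivation:
Interval width = high − low = 1/1 − 0/1 = 1/1
Scaled code = (code − low) / width = (9/10 − 0/1) / 1/1 = 9/10
  e: [0/1, 1/5) 
  b: [1/5, 2/5) 
  c: [2/5, 4/5) 
  d: [4/5, 1/1) ← scaled code falls here ✓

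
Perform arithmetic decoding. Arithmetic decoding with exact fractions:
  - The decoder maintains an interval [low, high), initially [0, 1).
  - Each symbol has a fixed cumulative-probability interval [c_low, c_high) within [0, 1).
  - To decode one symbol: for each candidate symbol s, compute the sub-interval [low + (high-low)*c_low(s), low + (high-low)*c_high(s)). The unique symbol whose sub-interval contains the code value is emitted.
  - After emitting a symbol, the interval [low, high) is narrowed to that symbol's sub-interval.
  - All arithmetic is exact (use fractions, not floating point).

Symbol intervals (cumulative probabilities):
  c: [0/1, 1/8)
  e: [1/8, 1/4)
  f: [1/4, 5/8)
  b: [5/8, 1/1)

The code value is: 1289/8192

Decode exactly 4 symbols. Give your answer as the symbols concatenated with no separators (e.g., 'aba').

Step 1: interval [0/1, 1/1), width = 1/1 - 0/1 = 1/1
  'c': [0/1 + 1/1*0/1, 0/1 + 1/1*1/8) = [0/1, 1/8)
  'e': [0/1 + 1/1*1/8, 0/1 + 1/1*1/4) = [1/8, 1/4) <- contains code 1289/8192
  'f': [0/1 + 1/1*1/4, 0/1 + 1/1*5/8) = [1/4, 5/8)
  'b': [0/1 + 1/1*5/8, 0/1 + 1/1*1/1) = [5/8, 1/1)
  emit 'e', narrow to [1/8, 1/4)
Step 2: interval [1/8, 1/4), width = 1/4 - 1/8 = 1/8
  'c': [1/8 + 1/8*0/1, 1/8 + 1/8*1/8) = [1/8, 9/64)
  'e': [1/8 + 1/8*1/8, 1/8 + 1/8*1/4) = [9/64, 5/32)
  'f': [1/8 + 1/8*1/4, 1/8 + 1/8*5/8) = [5/32, 13/64) <- contains code 1289/8192
  'b': [1/8 + 1/8*5/8, 1/8 + 1/8*1/1) = [13/64, 1/4)
  emit 'f', narrow to [5/32, 13/64)
Step 3: interval [5/32, 13/64), width = 13/64 - 5/32 = 3/64
  'c': [5/32 + 3/64*0/1, 5/32 + 3/64*1/8) = [5/32, 83/512) <- contains code 1289/8192
  'e': [5/32 + 3/64*1/8, 5/32 + 3/64*1/4) = [83/512, 43/256)
  'f': [5/32 + 3/64*1/4, 5/32 + 3/64*5/8) = [43/256, 95/512)
  'b': [5/32 + 3/64*5/8, 5/32 + 3/64*1/1) = [95/512, 13/64)
  emit 'c', narrow to [5/32, 83/512)
Step 4: interval [5/32, 83/512), width = 83/512 - 5/32 = 3/512
  'c': [5/32 + 3/512*0/1, 5/32 + 3/512*1/8) = [5/32, 643/4096)
  'e': [5/32 + 3/512*1/8, 5/32 + 3/512*1/4) = [643/4096, 323/2048) <- contains code 1289/8192
  'f': [5/32 + 3/512*1/4, 5/32 + 3/512*5/8) = [323/2048, 655/4096)
  'b': [5/32 + 3/512*5/8, 5/32 + 3/512*1/1) = [655/4096, 83/512)
  emit 'e', narrow to [643/4096, 323/2048)

Answer: efce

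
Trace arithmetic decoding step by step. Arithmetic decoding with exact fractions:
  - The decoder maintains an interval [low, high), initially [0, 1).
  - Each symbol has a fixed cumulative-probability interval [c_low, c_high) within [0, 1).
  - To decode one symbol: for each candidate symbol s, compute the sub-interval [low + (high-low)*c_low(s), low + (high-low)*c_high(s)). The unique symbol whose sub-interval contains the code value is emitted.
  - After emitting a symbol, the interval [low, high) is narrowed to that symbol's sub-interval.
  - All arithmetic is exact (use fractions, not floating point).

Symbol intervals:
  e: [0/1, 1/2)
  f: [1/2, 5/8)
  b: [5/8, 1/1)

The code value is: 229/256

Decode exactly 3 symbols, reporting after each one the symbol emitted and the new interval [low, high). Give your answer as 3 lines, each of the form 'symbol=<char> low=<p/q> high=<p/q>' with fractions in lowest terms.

Answer: symbol=b low=5/8 high=1/1
symbol=b low=55/64 high=1/1
symbol=e low=55/64 high=119/128

Derivation:
Step 1: interval [0/1, 1/1), width = 1/1 - 0/1 = 1/1
  'e': [0/1 + 1/1*0/1, 0/1 + 1/1*1/2) = [0/1, 1/2)
  'f': [0/1 + 1/1*1/2, 0/1 + 1/1*5/8) = [1/2, 5/8)
  'b': [0/1 + 1/1*5/8, 0/1 + 1/1*1/1) = [5/8, 1/1) <- contains code 229/256
  emit 'b', narrow to [5/8, 1/1)
Step 2: interval [5/8, 1/1), width = 1/1 - 5/8 = 3/8
  'e': [5/8 + 3/8*0/1, 5/8 + 3/8*1/2) = [5/8, 13/16)
  'f': [5/8 + 3/8*1/2, 5/8 + 3/8*5/8) = [13/16, 55/64)
  'b': [5/8 + 3/8*5/8, 5/8 + 3/8*1/1) = [55/64, 1/1) <- contains code 229/256
  emit 'b', narrow to [55/64, 1/1)
Step 3: interval [55/64, 1/1), width = 1/1 - 55/64 = 9/64
  'e': [55/64 + 9/64*0/1, 55/64 + 9/64*1/2) = [55/64, 119/128) <- contains code 229/256
  'f': [55/64 + 9/64*1/2, 55/64 + 9/64*5/8) = [119/128, 485/512)
  'b': [55/64 + 9/64*5/8, 55/64 + 9/64*1/1) = [485/512, 1/1)
  emit 'e', narrow to [55/64, 119/128)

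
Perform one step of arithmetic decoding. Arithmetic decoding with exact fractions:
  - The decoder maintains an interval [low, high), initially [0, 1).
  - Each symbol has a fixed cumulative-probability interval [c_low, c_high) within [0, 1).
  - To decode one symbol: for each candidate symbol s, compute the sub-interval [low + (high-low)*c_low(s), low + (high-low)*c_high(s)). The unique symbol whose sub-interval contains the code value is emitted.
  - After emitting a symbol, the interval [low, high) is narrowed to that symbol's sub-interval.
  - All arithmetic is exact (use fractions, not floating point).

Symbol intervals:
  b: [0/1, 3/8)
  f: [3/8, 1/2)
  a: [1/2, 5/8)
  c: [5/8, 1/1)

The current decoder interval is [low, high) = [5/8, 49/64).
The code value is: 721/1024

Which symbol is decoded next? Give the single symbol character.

Answer: a

Derivation:
Interval width = high − low = 49/64 − 5/8 = 9/64
Scaled code = (code − low) / width = (721/1024 − 5/8) / 9/64 = 9/16
  b: [0/1, 3/8) 
  f: [3/8, 1/2) 
  a: [1/2, 5/8) ← scaled code falls here ✓
  c: [5/8, 1/1) 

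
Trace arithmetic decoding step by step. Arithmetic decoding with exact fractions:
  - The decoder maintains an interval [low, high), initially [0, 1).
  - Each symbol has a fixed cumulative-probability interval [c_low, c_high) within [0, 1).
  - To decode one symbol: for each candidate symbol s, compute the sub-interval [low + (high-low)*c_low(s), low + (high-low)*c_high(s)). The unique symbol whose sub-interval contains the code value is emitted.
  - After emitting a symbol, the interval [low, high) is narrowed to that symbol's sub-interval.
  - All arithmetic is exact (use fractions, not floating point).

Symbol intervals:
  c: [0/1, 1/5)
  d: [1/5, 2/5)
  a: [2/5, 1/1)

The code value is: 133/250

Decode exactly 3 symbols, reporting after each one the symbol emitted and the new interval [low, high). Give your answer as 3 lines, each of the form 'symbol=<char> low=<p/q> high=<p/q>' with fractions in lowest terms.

Step 1: interval [0/1, 1/1), width = 1/1 - 0/1 = 1/1
  'c': [0/1 + 1/1*0/1, 0/1 + 1/1*1/5) = [0/1, 1/5)
  'd': [0/1 + 1/1*1/5, 0/1 + 1/1*2/5) = [1/5, 2/5)
  'a': [0/1 + 1/1*2/5, 0/1 + 1/1*1/1) = [2/5, 1/1) <- contains code 133/250
  emit 'a', narrow to [2/5, 1/1)
Step 2: interval [2/5, 1/1), width = 1/1 - 2/5 = 3/5
  'c': [2/5 + 3/5*0/1, 2/5 + 3/5*1/5) = [2/5, 13/25)
  'd': [2/5 + 3/5*1/5, 2/5 + 3/5*2/5) = [13/25, 16/25) <- contains code 133/250
  'a': [2/5 + 3/5*2/5, 2/5 + 3/5*1/1) = [16/25, 1/1)
  emit 'd', narrow to [13/25, 16/25)
Step 3: interval [13/25, 16/25), width = 16/25 - 13/25 = 3/25
  'c': [13/25 + 3/25*0/1, 13/25 + 3/25*1/5) = [13/25, 68/125) <- contains code 133/250
  'd': [13/25 + 3/25*1/5, 13/25 + 3/25*2/5) = [68/125, 71/125)
  'a': [13/25 + 3/25*2/5, 13/25 + 3/25*1/1) = [71/125, 16/25)
  emit 'c', narrow to [13/25, 68/125)

Answer: symbol=a low=2/5 high=1/1
symbol=d low=13/25 high=16/25
symbol=c low=13/25 high=68/125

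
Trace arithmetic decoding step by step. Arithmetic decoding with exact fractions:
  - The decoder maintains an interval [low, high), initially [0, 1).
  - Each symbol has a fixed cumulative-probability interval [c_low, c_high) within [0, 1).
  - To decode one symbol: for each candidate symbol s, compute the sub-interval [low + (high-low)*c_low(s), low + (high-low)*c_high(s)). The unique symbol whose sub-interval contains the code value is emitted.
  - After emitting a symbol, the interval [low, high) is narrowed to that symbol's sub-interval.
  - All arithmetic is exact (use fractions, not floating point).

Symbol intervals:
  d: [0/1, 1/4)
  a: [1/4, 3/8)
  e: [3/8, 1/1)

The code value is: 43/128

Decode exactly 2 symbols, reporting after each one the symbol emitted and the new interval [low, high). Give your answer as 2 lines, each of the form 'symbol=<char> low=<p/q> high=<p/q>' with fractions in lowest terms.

Step 1: interval [0/1, 1/1), width = 1/1 - 0/1 = 1/1
  'd': [0/1 + 1/1*0/1, 0/1 + 1/1*1/4) = [0/1, 1/4)
  'a': [0/1 + 1/1*1/4, 0/1 + 1/1*3/8) = [1/4, 3/8) <- contains code 43/128
  'e': [0/1 + 1/1*3/8, 0/1 + 1/1*1/1) = [3/8, 1/1)
  emit 'a', narrow to [1/4, 3/8)
Step 2: interval [1/4, 3/8), width = 3/8 - 1/4 = 1/8
  'd': [1/4 + 1/8*0/1, 1/4 + 1/8*1/4) = [1/4, 9/32)
  'a': [1/4 + 1/8*1/4, 1/4 + 1/8*3/8) = [9/32, 19/64)
  'e': [1/4 + 1/8*3/8, 1/4 + 1/8*1/1) = [19/64, 3/8) <- contains code 43/128
  emit 'e', narrow to [19/64, 3/8)

Answer: symbol=a low=1/4 high=3/8
symbol=e low=19/64 high=3/8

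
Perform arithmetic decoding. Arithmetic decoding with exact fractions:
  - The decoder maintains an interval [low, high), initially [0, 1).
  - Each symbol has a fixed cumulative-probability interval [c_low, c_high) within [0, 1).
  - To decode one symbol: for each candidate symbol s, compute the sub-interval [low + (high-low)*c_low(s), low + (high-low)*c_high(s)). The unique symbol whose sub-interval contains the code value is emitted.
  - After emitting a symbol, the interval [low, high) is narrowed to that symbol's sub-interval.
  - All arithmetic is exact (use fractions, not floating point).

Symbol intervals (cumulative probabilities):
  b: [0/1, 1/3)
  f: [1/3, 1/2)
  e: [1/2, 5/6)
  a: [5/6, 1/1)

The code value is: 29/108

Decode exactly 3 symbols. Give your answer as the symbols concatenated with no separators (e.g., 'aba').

Answer: bea

Derivation:
Step 1: interval [0/1, 1/1), width = 1/1 - 0/1 = 1/1
  'b': [0/1 + 1/1*0/1, 0/1 + 1/1*1/3) = [0/1, 1/3) <- contains code 29/108
  'f': [0/1 + 1/1*1/3, 0/1 + 1/1*1/2) = [1/3, 1/2)
  'e': [0/1 + 1/1*1/2, 0/1 + 1/1*5/6) = [1/2, 5/6)
  'a': [0/1 + 1/1*5/6, 0/1 + 1/1*1/1) = [5/6, 1/1)
  emit 'b', narrow to [0/1, 1/3)
Step 2: interval [0/1, 1/3), width = 1/3 - 0/1 = 1/3
  'b': [0/1 + 1/3*0/1, 0/1 + 1/3*1/3) = [0/1, 1/9)
  'f': [0/1 + 1/3*1/3, 0/1 + 1/3*1/2) = [1/9, 1/6)
  'e': [0/1 + 1/3*1/2, 0/1 + 1/3*5/6) = [1/6, 5/18) <- contains code 29/108
  'a': [0/1 + 1/3*5/6, 0/1 + 1/3*1/1) = [5/18, 1/3)
  emit 'e', narrow to [1/6, 5/18)
Step 3: interval [1/6, 5/18), width = 5/18 - 1/6 = 1/9
  'b': [1/6 + 1/9*0/1, 1/6 + 1/9*1/3) = [1/6, 11/54)
  'f': [1/6 + 1/9*1/3, 1/6 + 1/9*1/2) = [11/54, 2/9)
  'e': [1/6 + 1/9*1/2, 1/6 + 1/9*5/6) = [2/9, 7/27)
  'a': [1/6 + 1/9*5/6, 1/6 + 1/9*1/1) = [7/27, 5/18) <- contains code 29/108
  emit 'a', narrow to [7/27, 5/18)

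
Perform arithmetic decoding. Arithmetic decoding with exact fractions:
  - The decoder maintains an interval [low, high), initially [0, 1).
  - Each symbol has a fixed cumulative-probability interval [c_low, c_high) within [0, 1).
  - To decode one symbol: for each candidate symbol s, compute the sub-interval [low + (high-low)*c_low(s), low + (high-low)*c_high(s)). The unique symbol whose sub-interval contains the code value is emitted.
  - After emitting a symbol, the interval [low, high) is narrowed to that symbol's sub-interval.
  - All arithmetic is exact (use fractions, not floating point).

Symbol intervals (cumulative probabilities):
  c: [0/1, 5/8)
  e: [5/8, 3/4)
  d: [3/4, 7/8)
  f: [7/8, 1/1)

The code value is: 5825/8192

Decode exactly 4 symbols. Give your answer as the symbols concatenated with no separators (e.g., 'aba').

Answer: eecd

Derivation:
Step 1: interval [0/1, 1/1), width = 1/1 - 0/1 = 1/1
  'c': [0/1 + 1/1*0/1, 0/1 + 1/1*5/8) = [0/1, 5/8)
  'e': [0/1 + 1/1*5/8, 0/1 + 1/1*3/4) = [5/8, 3/4) <- contains code 5825/8192
  'd': [0/1 + 1/1*3/4, 0/1 + 1/1*7/8) = [3/4, 7/8)
  'f': [0/1 + 1/1*7/8, 0/1 + 1/1*1/1) = [7/8, 1/1)
  emit 'e', narrow to [5/8, 3/4)
Step 2: interval [5/8, 3/4), width = 3/4 - 5/8 = 1/8
  'c': [5/8 + 1/8*0/1, 5/8 + 1/8*5/8) = [5/8, 45/64)
  'e': [5/8 + 1/8*5/8, 5/8 + 1/8*3/4) = [45/64, 23/32) <- contains code 5825/8192
  'd': [5/8 + 1/8*3/4, 5/8 + 1/8*7/8) = [23/32, 47/64)
  'f': [5/8 + 1/8*7/8, 5/8 + 1/8*1/1) = [47/64, 3/4)
  emit 'e', narrow to [45/64, 23/32)
Step 3: interval [45/64, 23/32), width = 23/32 - 45/64 = 1/64
  'c': [45/64 + 1/64*0/1, 45/64 + 1/64*5/8) = [45/64, 365/512) <- contains code 5825/8192
  'e': [45/64 + 1/64*5/8, 45/64 + 1/64*3/4) = [365/512, 183/256)
  'd': [45/64 + 1/64*3/4, 45/64 + 1/64*7/8) = [183/256, 367/512)
  'f': [45/64 + 1/64*7/8, 45/64 + 1/64*1/1) = [367/512, 23/32)
  emit 'c', narrow to [45/64, 365/512)
Step 4: interval [45/64, 365/512), width = 365/512 - 45/64 = 5/512
  'c': [45/64 + 5/512*0/1, 45/64 + 5/512*5/8) = [45/64, 2905/4096)
  'e': [45/64 + 5/512*5/8, 45/64 + 5/512*3/4) = [2905/4096, 1455/2048)
  'd': [45/64 + 5/512*3/4, 45/64 + 5/512*7/8) = [1455/2048, 2915/4096) <- contains code 5825/8192
  'f': [45/64 + 5/512*7/8, 45/64 + 5/512*1/1) = [2915/4096, 365/512)
  emit 'd', narrow to [1455/2048, 2915/4096)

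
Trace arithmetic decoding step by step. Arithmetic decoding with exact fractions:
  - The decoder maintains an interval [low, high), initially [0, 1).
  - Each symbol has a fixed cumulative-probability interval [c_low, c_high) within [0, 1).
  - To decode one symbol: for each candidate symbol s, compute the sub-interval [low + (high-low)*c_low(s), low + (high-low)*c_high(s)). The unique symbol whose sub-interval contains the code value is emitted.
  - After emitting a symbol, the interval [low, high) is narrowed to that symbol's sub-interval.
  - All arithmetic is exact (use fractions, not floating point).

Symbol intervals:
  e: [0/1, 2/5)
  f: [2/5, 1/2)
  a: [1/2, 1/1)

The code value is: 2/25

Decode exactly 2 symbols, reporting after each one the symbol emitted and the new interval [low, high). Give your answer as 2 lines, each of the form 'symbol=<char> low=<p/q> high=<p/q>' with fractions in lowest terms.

Step 1: interval [0/1, 1/1), width = 1/1 - 0/1 = 1/1
  'e': [0/1 + 1/1*0/1, 0/1 + 1/1*2/5) = [0/1, 2/5) <- contains code 2/25
  'f': [0/1 + 1/1*2/5, 0/1 + 1/1*1/2) = [2/5, 1/2)
  'a': [0/1 + 1/1*1/2, 0/1 + 1/1*1/1) = [1/2, 1/1)
  emit 'e', narrow to [0/1, 2/5)
Step 2: interval [0/1, 2/5), width = 2/5 - 0/1 = 2/5
  'e': [0/1 + 2/5*0/1, 0/1 + 2/5*2/5) = [0/1, 4/25) <- contains code 2/25
  'f': [0/1 + 2/5*2/5, 0/1 + 2/5*1/2) = [4/25, 1/5)
  'a': [0/1 + 2/5*1/2, 0/1 + 2/5*1/1) = [1/5, 2/5)
  emit 'e', narrow to [0/1, 4/25)

Answer: symbol=e low=0/1 high=2/5
symbol=e low=0/1 high=4/25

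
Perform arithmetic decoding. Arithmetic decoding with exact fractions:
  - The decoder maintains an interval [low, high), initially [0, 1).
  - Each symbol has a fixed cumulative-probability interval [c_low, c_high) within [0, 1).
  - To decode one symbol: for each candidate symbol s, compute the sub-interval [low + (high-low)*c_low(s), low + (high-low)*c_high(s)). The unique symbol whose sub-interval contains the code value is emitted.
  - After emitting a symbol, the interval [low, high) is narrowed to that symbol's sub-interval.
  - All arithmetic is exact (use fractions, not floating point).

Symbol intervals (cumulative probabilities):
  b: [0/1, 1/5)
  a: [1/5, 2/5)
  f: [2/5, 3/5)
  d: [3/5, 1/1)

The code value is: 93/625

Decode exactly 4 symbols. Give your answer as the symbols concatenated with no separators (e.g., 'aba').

Step 1: interval [0/1, 1/1), width = 1/1 - 0/1 = 1/1
  'b': [0/1 + 1/1*0/1, 0/1 + 1/1*1/5) = [0/1, 1/5) <- contains code 93/625
  'a': [0/1 + 1/1*1/5, 0/1 + 1/1*2/5) = [1/5, 2/5)
  'f': [0/1 + 1/1*2/5, 0/1 + 1/1*3/5) = [2/5, 3/5)
  'd': [0/1 + 1/1*3/5, 0/1 + 1/1*1/1) = [3/5, 1/1)
  emit 'b', narrow to [0/1, 1/5)
Step 2: interval [0/1, 1/5), width = 1/5 - 0/1 = 1/5
  'b': [0/1 + 1/5*0/1, 0/1 + 1/5*1/5) = [0/1, 1/25)
  'a': [0/1 + 1/5*1/5, 0/1 + 1/5*2/5) = [1/25, 2/25)
  'f': [0/1 + 1/5*2/5, 0/1 + 1/5*3/5) = [2/25, 3/25)
  'd': [0/1 + 1/5*3/5, 0/1 + 1/5*1/1) = [3/25, 1/5) <- contains code 93/625
  emit 'd', narrow to [3/25, 1/5)
Step 3: interval [3/25, 1/5), width = 1/5 - 3/25 = 2/25
  'b': [3/25 + 2/25*0/1, 3/25 + 2/25*1/5) = [3/25, 17/125)
  'a': [3/25 + 2/25*1/5, 3/25 + 2/25*2/5) = [17/125, 19/125) <- contains code 93/625
  'f': [3/25 + 2/25*2/5, 3/25 + 2/25*3/5) = [19/125, 21/125)
  'd': [3/25 + 2/25*3/5, 3/25 + 2/25*1/1) = [21/125, 1/5)
  emit 'a', narrow to [17/125, 19/125)
Step 4: interval [17/125, 19/125), width = 19/125 - 17/125 = 2/125
  'b': [17/125 + 2/125*0/1, 17/125 + 2/125*1/5) = [17/125, 87/625)
  'a': [17/125 + 2/125*1/5, 17/125 + 2/125*2/5) = [87/625, 89/625)
  'f': [17/125 + 2/125*2/5, 17/125 + 2/125*3/5) = [89/625, 91/625)
  'd': [17/125 + 2/125*3/5, 17/125 + 2/125*1/1) = [91/625, 19/125) <- contains code 93/625
  emit 'd', narrow to [91/625, 19/125)

Answer: bdad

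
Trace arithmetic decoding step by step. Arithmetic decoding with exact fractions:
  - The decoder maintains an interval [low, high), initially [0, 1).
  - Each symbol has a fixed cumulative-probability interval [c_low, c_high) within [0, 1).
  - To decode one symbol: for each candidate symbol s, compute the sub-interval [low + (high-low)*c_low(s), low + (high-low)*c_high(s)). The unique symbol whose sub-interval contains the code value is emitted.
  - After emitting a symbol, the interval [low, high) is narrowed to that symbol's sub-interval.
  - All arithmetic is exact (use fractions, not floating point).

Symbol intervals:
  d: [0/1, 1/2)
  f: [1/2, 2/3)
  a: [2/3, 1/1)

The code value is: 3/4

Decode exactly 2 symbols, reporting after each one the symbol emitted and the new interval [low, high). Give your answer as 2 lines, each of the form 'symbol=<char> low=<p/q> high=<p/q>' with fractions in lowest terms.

Step 1: interval [0/1, 1/1), width = 1/1 - 0/1 = 1/1
  'd': [0/1 + 1/1*0/1, 0/1 + 1/1*1/2) = [0/1, 1/2)
  'f': [0/1 + 1/1*1/2, 0/1 + 1/1*2/3) = [1/2, 2/3)
  'a': [0/1 + 1/1*2/3, 0/1 + 1/1*1/1) = [2/3, 1/1) <- contains code 3/4
  emit 'a', narrow to [2/3, 1/1)
Step 2: interval [2/3, 1/1), width = 1/1 - 2/3 = 1/3
  'd': [2/3 + 1/3*0/1, 2/3 + 1/3*1/2) = [2/3, 5/6) <- contains code 3/4
  'f': [2/3 + 1/3*1/2, 2/3 + 1/3*2/3) = [5/6, 8/9)
  'a': [2/3 + 1/3*2/3, 2/3 + 1/3*1/1) = [8/9, 1/1)
  emit 'd', narrow to [2/3, 5/6)

Answer: symbol=a low=2/3 high=1/1
symbol=d low=2/3 high=5/6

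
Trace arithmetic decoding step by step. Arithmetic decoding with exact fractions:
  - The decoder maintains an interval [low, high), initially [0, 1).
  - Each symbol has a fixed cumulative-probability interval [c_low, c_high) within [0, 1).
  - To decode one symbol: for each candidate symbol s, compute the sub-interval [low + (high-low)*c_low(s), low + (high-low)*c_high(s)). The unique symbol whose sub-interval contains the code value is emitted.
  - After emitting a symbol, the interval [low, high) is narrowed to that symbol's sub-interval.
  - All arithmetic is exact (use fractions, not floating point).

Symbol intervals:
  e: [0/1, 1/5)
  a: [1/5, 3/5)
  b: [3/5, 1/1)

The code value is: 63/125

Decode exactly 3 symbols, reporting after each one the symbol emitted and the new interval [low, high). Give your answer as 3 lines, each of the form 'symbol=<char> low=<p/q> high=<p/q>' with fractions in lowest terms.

Answer: symbol=a low=1/5 high=3/5
symbol=b low=11/25 high=3/5
symbol=a low=59/125 high=67/125

Derivation:
Step 1: interval [0/1, 1/1), width = 1/1 - 0/1 = 1/1
  'e': [0/1 + 1/1*0/1, 0/1 + 1/1*1/5) = [0/1, 1/5)
  'a': [0/1 + 1/1*1/5, 0/1 + 1/1*3/5) = [1/5, 3/5) <- contains code 63/125
  'b': [0/1 + 1/1*3/5, 0/1 + 1/1*1/1) = [3/5, 1/1)
  emit 'a', narrow to [1/5, 3/5)
Step 2: interval [1/5, 3/5), width = 3/5 - 1/5 = 2/5
  'e': [1/5 + 2/5*0/1, 1/5 + 2/5*1/5) = [1/5, 7/25)
  'a': [1/5 + 2/5*1/5, 1/5 + 2/5*3/5) = [7/25, 11/25)
  'b': [1/5 + 2/5*3/5, 1/5 + 2/5*1/1) = [11/25, 3/5) <- contains code 63/125
  emit 'b', narrow to [11/25, 3/5)
Step 3: interval [11/25, 3/5), width = 3/5 - 11/25 = 4/25
  'e': [11/25 + 4/25*0/1, 11/25 + 4/25*1/5) = [11/25, 59/125)
  'a': [11/25 + 4/25*1/5, 11/25 + 4/25*3/5) = [59/125, 67/125) <- contains code 63/125
  'b': [11/25 + 4/25*3/5, 11/25 + 4/25*1/1) = [67/125, 3/5)
  emit 'a', narrow to [59/125, 67/125)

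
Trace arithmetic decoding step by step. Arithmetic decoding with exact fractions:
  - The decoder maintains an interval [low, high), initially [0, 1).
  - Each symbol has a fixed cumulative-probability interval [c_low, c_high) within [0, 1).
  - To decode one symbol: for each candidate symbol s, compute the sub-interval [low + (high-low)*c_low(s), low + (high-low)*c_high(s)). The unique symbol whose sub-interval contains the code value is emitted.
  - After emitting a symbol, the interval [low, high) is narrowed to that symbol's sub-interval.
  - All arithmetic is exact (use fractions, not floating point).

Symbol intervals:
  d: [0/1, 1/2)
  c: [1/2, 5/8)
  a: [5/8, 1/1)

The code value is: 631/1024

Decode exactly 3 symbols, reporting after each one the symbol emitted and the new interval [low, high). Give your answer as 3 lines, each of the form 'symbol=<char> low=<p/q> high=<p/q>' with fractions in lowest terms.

Answer: symbol=c low=1/2 high=5/8
symbol=a low=37/64 high=5/8
symbol=a low=311/512 high=5/8

Derivation:
Step 1: interval [0/1, 1/1), width = 1/1 - 0/1 = 1/1
  'd': [0/1 + 1/1*0/1, 0/1 + 1/1*1/2) = [0/1, 1/2)
  'c': [0/1 + 1/1*1/2, 0/1 + 1/1*5/8) = [1/2, 5/8) <- contains code 631/1024
  'a': [0/1 + 1/1*5/8, 0/1 + 1/1*1/1) = [5/8, 1/1)
  emit 'c', narrow to [1/2, 5/8)
Step 2: interval [1/2, 5/8), width = 5/8 - 1/2 = 1/8
  'd': [1/2 + 1/8*0/1, 1/2 + 1/8*1/2) = [1/2, 9/16)
  'c': [1/2 + 1/8*1/2, 1/2 + 1/8*5/8) = [9/16, 37/64)
  'a': [1/2 + 1/8*5/8, 1/2 + 1/8*1/1) = [37/64, 5/8) <- contains code 631/1024
  emit 'a', narrow to [37/64, 5/8)
Step 3: interval [37/64, 5/8), width = 5/8 - 37/64 = 3/64
  'd': [37/64 + 3/64*0/1, 37/64 + 3/64*1/2) = [37/64, 77/128)
  'c': [37/64 + 3/64*1/2, 37/64 + 3/64*5/8) = [77/128, 311/512)
  'a': [37/64 + 3/64*5/8, 37/64 + 3/64*1/1) = [311/512, 5/8) <- contains code 631/1024
  emit 'a', narrow to [311/512, 5/8)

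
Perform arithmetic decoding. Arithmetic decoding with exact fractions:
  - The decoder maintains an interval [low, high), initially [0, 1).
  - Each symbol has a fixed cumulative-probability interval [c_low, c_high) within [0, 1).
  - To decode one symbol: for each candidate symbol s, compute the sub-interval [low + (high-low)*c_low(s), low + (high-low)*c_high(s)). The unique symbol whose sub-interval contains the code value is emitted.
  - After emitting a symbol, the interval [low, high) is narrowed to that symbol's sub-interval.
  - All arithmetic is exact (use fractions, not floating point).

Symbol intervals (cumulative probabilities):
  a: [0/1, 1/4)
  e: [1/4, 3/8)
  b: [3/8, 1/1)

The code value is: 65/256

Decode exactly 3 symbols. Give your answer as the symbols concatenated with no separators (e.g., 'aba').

Answer: eaa

Derivation:
Step 1: interval [0/1, 1/1), width = 1/1 - 0/1 = 1/1
  'a': [0/1 + 1/1*0/1, 0/1 + 1/1*1/4) = [0/1, 1/4)
  'e': [0/1 + 1/1*1/4, 0/1 + 1/1*3/8) = [1/4, 3/8) <- contains code 65/256
  'b': [0/1 + 1/1*3/8, 0/1 + 1/1*1/1) = [3/8, 1/1)
  emit 'e', narrow to [1/4, 3/8)
Step 2: interval [1/4, 3/8), width = 3/8 - 1/4 = 1/8
  'a': [1/4 + 1/8*0/1, 1/4 + 1/8*1/4) = [1/4, 9/32) <- contains code 65/256
  'e': [1/4 + 1/8*1/4, 1/4 + 1/8*3/8) = [9/32, 19/64)
  'b': [1/4 + 1/8*3/8, 1/4 + 1/8*1/1) = [19/64, 3/8)
  emit 'a', narrow to [1/4, 9/32)
Step 3: interval [1/4, 9/32), width = 9/32 - 1/4 = 1/32
  'a': [1/4 + 1/32*0/1, 1/4 + 1/32*1/4) = [1/4, 33/128) <- contains code 65/256
  'e': [1/4 + 1/32*1/4, 1/4 + 1/32*3/8) = [33/128, 67/256)
  'b': [1/4 + 1/32*3/8, 1/4 + 1/32*1/1) = [67/256, 9/32)
  emit 'a', narrow to [1/4, 33/128)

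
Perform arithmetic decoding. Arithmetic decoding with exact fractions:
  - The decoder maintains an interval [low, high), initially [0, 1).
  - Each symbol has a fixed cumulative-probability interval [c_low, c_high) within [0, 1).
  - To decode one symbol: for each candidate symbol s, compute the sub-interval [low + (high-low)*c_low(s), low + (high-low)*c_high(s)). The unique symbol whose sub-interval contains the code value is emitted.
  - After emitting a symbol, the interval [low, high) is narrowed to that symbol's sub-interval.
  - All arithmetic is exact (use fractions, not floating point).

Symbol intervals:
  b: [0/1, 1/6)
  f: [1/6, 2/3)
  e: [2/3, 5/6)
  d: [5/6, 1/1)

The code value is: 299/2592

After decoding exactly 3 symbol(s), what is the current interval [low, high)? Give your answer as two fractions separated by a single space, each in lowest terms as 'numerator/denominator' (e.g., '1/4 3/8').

Answer: 1/9 25/216

Derivation:
Step 1: interval [0/1, 1/1), width = 1/1 - 0/1 = 1/1
  'b': [0/1 + 1/1*0/1, 0/1 + 1/1*1/6) = [0/1, 1/6) <- contains code 299/2592
  'f': [0/1 + 1/1*1/6, 0/1 + 1/1*2/3) = [1/6, 2/3)
  'e': [0/1 + 1/1*2/3, 0/1 + 1/1*5/6) = [2/3, 5/6)
  'd': [0/1 + 1/1*5/6, 0/1 + 1/1*1/1) = [5/6, 1/1)
  emit 'b', narrow to [0/1, 1/6)
Step 2: interval [0/1, 1/6), width = 1/6 - 0/1 = 1/6
  'b': [0/1 + 1/6*0/1, 0/1 + 1/6*1/6) = [0/1, 1/36)
  'f': [0/1 + 1/6*1/6, 0/1 + 1/6*2/3) = [1/36, 1/9)
  'e': [0/1 + 1/6*2/3, 0/1 + 1/6*5/6) = [1/9, 5/36) <- contains code 299/2592
  'd': [0/1 + 1/6*5/6, 0/1 + 1/6*1/1) = [5/36, 1/6)
  emit 'e', narrow to [1/9, 5/36)
Step 3: interval [1/9, 5/36), width = 5/36 - 1/9 = 1/36
  'b': [1/9 + 1/36*0/1, 1/9 + 1/36*1/6) = [1/9, 25/216) <- contains code 299/2592
  'f': [1/9 + 1/36*1/6, 1/9 + 1/36*2/3) = [25/216, 7/54)
  'e': [1/9 + 1/36*2/3, 1/9 + 1/36*5/6) = [7/54, 29/216)
  'd': [1/9 + 1/36*5/6, 1/9 + 1/36*1/1) = [29/216, 5/36)
  emit 'b', narrow to [1/9, 25/216)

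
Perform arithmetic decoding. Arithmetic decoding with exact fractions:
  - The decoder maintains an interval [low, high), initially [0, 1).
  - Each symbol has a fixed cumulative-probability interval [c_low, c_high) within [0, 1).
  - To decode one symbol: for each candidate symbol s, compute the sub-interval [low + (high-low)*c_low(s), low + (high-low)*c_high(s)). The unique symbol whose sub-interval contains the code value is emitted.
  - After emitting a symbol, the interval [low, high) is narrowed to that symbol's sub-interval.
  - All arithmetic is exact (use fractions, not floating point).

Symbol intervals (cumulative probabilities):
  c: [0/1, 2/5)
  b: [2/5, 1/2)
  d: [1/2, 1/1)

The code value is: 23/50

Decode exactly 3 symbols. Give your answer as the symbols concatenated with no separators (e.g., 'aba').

Answer: bdc

Derivation:
Step 1: interval [0/1, 1/1), width = 1/1 - 0/1 = 1/1
  'c': [0/1 + 1/1*0/1, 0/1 + 1/1*2/5) = [0/1, 2/5)
  'b': [0/1 + 1/1*2/5, 0/1 + 1/1*1/2) = [2/5, 1/2) <- contains code 23/50
  'd': [0/1 + 1/1*1/2, 0/1 + 1/1*1/1) = [1/2, 1/1)
  emit 'b', narrow to [2/5, 1/2)
Step 2: interval [2/5, 1/2), width = 1/2 - 2/5 = 1/10
  'c': [2/5 + 1/10*0/1, 2/5 + 1/10*2/5) = [2/5, 11/25)
  'b': [2/5 + 1/10*2/5, 2/5 + 1/10*1/2) = [11/25, 9/20)
  'd': [2/5 + 1/10*1/2, 2/5 + 1/10*1/1) = [9/20, 1/2) <- contains code 23/50
  emit 'd', narrow to [9/20, 1/2)
Step 3: interval [9/20, 1/2), width = 1/2 - 9/20 = 1/20
  'c': [9/20 + 1/20*0/1, 9/20 + 1/20*2/5) = [9/20, 47/100) <- contains code 23/50
  'b': [9/20 + 1/20*2/5, 9/20 + 1/20*1/2) = [47/100, 19/40)
  'd': [9/20 + 1/20*1/2, 9/20 + 1/20*1/1) = [19/40, 1/2)
  emit 'c', narrow to [9/20, 47/100)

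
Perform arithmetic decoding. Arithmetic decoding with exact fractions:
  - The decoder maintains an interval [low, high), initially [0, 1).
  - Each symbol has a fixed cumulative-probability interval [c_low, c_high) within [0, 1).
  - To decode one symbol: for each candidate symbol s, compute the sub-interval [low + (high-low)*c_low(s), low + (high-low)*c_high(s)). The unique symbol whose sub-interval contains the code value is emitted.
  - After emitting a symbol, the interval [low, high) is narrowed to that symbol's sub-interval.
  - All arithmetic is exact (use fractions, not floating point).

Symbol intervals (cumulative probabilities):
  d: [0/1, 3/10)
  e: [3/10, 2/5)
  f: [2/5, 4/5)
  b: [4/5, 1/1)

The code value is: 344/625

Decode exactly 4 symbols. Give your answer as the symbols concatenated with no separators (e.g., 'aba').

Answer: fefb

Derivation:
Step 1: interval [0/1, 1/1), width = 1/1 - 0/1 = 1/1
  'd': [0/1 + 1/1*0/1, 0/1 + 1/1*3/10) = [0/1, 3/10)
  'e': [0/1 + 1/1*3/10, 0/1 + 1/1*2/5) = [3/10, 2/5)
  'f': [0/1 + 1/1*2/5, 0/1 + 1/1*4/5) = [2/5, 4/5) <- contains code 344/625
  'b': [0/1 + 1/1*4/5, 0/1 + 1/1*1/1) = [4/5, 1/1)
  emit 'f', narrow to [2/5, 4/5)
Step 2: interval [2/5, 4/5), width = 4/5 - 2/5 = 2/5
  'd': [2/5 + 2/5*0/1, 2/5 + 2/5*3/10) = [2/5, 13/25)
  'e': [2/5 + 2/5*3/10, 2/5 + 2/5*2/5) = [13/25, 14/25) <- contains code 344/625
  'f': [2/5 + 2/5*2/5, 2/5 + 2/5*4/5) = [14/25, 18/25)
  'b': [2/5 + 2/5*4/5, 2/5 + 2/5*1/1) = [18/25, 4/5)
  emit 'e', narrow to [13/25, 14/25)
Step 3: interval [13/25, 14/25), width = 14/25 - 13/25 = 1/25
  'd': [13/25 + 1/25*0/1, 13/25 + 1/25*3/10) = [13/25, 133/250)
  'e': [13/25 + 1/25*3/10, 13/25 + 1/25*2/5) = [133/250, 67/125)
  'f': [13/25 + 1/25*2/5, 13/25 + 1/25*4/5) = [67/125, 69/125) <- contains code 344/625
  'b': [13/25 + 1/25*4/5, 13/25 + 1/25*1/1) = [69/125, 14/25)
  emit 'f', narrow to [67/125, 69/125)
Step 4: interval [67/125, 69/125), width = 69/125 - 67/125 = 2/125
  'd': [67/125 + 2/125*0/1, 67/125 + 2/125*3/10) = [67/125, 338/625)
  'e': [67/125 + 2/125*3/10, 67/125 + 2/125*2/5) = [338/625, 339/625)
  'f': [67/125 + 2/125*2/5, 67/125 + 2/125*4/5) = [339/625, 343/625)
  'b': [67/125 + 2/125*4/5, 67/125 + 2/125*1/1) = [343/625, 69/125) <- contains code 344/625
  emit 'b', narrow to [343/625, 69/125)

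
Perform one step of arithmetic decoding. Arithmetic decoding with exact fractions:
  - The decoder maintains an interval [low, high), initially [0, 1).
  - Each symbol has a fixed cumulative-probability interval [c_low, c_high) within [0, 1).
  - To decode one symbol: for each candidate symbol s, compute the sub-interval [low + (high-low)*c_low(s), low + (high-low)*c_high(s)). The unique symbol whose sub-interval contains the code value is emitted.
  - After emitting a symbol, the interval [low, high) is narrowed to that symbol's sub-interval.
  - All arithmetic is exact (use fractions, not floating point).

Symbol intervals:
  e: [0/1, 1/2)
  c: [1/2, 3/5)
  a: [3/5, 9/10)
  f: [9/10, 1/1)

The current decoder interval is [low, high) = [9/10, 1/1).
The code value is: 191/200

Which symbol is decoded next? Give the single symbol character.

Answer: c

Derivation:
Interval width = high − low = 1/1 − 9/10 = 1/10
Scaled code = (code − low) / width = (191/200 − 9/10) / 1/10 = 11/20
  e: [0/1, 1/2) 
  c: [1/2, 3/5) ← scaled code falls here ✓
  a: [3/5, 9/10) 
  f: [9/10, 1/1) 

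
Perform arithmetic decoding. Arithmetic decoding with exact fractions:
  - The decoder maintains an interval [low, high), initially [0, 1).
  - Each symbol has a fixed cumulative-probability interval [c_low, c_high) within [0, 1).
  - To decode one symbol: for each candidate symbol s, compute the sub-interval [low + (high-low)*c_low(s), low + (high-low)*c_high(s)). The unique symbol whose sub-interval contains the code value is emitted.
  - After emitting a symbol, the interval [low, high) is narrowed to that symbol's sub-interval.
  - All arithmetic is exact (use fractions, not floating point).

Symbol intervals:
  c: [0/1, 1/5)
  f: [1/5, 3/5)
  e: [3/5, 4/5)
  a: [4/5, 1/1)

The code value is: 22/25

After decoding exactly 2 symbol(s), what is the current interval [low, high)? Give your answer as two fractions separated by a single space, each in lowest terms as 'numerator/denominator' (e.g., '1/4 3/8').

Answer: 21/25 23/25

Derivation:
Step 1: interval [0/1, 1/1), width = 1/1 - 0/1 = 1/1
  'c': [0/1 + 1/1*0/1, 0/1 + 1/1*1/5) = [0/1, 1/5)
  'f': [0/1 + 1/1*1/5, 0/1 + 1/1*3/5) = [1/5, 3/5)
  'e': [0/1 + 1/1*3/5, 0/1 + 1/1*4/5) = [3/5, 4/5)
  'a': [0/1 + 1/1*4/5, 0/1 + 1/1*1/1) = [4/5, 1/1) <- contains code 22/25
  emit 'a', narrow to [4/5, 1/1)
Step 2: interval [4/5, 1/1), width = 1/1 - 4/5 = 1/5
  'c': [4/5 + 1/5*0/1, 4/5 + 1/5*1/5) = [4/5, 21/25)
  'f': [4/5 + 1/5*1/5, 4/5 + 1/5*3/5) = [21/25, 23/25) <- contains code 22/25
  'e': [4/5 + 1/5*3/5, 4/5 + 1/5*4/5) = [23/25, 24/25)
  'a': [4/5 + 1/5*4/5, 4/5 + 1/5*1/1) = [24/25, 1/1)
  emit 'f', narrow to [21/25, 23/25)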